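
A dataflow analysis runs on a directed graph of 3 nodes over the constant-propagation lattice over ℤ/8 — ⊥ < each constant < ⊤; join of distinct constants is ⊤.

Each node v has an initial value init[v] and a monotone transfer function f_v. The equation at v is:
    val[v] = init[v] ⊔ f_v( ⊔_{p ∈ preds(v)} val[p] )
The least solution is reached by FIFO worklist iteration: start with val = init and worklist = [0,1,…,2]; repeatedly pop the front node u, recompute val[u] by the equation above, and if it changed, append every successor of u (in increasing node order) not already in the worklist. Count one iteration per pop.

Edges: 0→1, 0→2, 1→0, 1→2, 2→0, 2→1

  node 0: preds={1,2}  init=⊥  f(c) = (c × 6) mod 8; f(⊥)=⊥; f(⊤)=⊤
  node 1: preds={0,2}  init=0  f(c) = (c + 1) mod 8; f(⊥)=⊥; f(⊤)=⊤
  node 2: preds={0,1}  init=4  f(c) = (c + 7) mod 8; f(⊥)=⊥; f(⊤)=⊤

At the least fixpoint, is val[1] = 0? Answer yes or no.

no

Trace (5 dequeues):
  [1] u=0 | in ⊤ | out ⊤ | prev ⊥ | push {}
  [2] u=1 | in ⊤ | out ⊤ | prev 0 | push {0}
  [3] u=2 | in ⊤ | out ⊤ | prev 4 | push {1}
  [4] u=0 | in ⊤ | out ⊤ | ==
  [5] u=1 | in ⊤ | out ⊤ | ==

Converged values:
  [0] ⊤
  [1] ⊤
  [2] ⊤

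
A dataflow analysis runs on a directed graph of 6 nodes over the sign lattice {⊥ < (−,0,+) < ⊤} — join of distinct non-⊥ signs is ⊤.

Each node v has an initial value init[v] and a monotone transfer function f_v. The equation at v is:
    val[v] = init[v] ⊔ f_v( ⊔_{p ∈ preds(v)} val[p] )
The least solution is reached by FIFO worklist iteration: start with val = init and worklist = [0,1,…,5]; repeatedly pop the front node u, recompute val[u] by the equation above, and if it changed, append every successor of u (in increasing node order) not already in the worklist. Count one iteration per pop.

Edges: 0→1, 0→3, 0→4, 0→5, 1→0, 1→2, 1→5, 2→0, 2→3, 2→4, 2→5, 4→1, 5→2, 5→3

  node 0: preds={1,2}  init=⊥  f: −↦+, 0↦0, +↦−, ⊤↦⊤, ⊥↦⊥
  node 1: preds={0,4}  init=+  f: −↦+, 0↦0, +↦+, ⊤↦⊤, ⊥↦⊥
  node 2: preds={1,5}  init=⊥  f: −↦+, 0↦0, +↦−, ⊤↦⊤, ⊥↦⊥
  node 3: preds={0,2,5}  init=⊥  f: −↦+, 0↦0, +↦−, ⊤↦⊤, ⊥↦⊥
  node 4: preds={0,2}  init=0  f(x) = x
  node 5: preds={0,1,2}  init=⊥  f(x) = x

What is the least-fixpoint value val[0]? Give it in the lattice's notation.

Worklist (12 pops):
  #1 pop 0: in=+ → − (was ⊥); enqueue []
  #2 pop 1: in=⊤ → ⊤ (was +); enqueue [0]
  #3 pop 2: in=⊤ → ⊤ (was ⊥); enqueue []
  #4 pop 3: in=⊤ → ⊤ (was ⊥); enqueue []
  #5 pop 4: in=⊤ → ⊤ (was 0); enqueue [1]
  #6 pop 5: in=⊤ → ⊤ (was ⊥); enqueue [2,3]
  #7 pop 0: in=⊤ → ⊤ (was −); enqueue [4,5]
  #8 pop 1: in=⊤ → ⊤ (no change)
  #9 pop 2: in=⊤ → ⊤ (no change)
  #10 pop 3: in=⊤ → ⊤ (no change)
  #11 pop 4: in=⊤ → ⊤ (no change)
  #12 pop 5: in=⊤ → ⊤ (no change)

Fixpoint:
  val[0] = ⊤
  val[1] = ⊤
  val[2] = ⊤
  val[3] = ⊤
  val[4] = ⊤
  val[5] = ⊤

⊤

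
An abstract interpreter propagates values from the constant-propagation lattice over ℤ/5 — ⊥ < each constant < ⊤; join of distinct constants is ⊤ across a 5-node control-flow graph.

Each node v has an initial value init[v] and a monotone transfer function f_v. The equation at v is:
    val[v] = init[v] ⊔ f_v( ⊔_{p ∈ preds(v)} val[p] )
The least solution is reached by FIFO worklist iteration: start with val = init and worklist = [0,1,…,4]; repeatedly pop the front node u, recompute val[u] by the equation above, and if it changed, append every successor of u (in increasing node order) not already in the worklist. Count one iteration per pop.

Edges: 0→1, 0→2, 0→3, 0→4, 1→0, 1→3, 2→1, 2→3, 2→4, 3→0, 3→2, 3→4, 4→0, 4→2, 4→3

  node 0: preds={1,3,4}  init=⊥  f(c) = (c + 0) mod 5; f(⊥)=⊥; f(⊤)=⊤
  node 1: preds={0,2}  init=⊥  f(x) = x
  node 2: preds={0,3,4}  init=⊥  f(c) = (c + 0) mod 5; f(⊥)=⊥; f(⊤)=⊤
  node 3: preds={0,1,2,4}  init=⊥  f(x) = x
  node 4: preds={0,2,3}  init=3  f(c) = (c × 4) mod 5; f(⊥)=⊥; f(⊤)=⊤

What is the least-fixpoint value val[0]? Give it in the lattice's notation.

⊤

Worklist (13 pops):
  #1 pop 0: in=3 → 3 (was ⊥); enqueue []
  #2 pop 1: in=3 → 3 (was ⊥); enqueue [0]
  #3 pop 2: in=3 → 3 (was ⊥); enqueue [1]
  #4 pop 3: in=3 → 3 (was ⊥); enqueue [2]
  #5 pop 4: in=3 → ⊤ (was 3); enqueue [3]
  #6 pop 0: in=⊤ → ⊤ (was 3); enqueue [4]
  #7 pop 1: in=⊤ → ⊤ (was 3); enqueue [0]
  #8 pop 2: in=⊤ → ⊤ (was 3); enqueue [1]
  #9 pop 3: in=⊤ → ⊤ (was 3); enqueue [2]
  #10 pop 4: in=⊤ → ⊤ (no change)
  #11 pop 0: in=⊤ → ⊤ (no change)
  #12 pop 1: in=⊤ → ⊤ (no change)
  #13 pop 2: in=⊤ → ⊤ (no change)

Fixpoint:
  val[0] = ⊤
  val[1] = ⊤
  val[2] = ⊤
  val[3] = ⊤
  val[4] = ⊤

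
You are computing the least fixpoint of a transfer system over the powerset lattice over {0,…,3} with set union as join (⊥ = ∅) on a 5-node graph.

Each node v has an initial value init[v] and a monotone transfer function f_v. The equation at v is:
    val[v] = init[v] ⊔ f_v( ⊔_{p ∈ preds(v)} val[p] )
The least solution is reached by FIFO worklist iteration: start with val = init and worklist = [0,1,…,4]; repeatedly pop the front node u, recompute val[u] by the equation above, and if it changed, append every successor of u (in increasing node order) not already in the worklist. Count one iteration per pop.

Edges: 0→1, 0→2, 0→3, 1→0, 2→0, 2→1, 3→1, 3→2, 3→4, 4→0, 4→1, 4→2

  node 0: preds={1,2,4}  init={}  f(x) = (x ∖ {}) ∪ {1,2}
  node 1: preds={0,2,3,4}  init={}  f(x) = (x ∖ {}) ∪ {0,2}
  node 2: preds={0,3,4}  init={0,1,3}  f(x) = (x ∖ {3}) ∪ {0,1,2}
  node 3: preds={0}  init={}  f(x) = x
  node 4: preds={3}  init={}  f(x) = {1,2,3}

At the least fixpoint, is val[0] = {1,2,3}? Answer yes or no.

Iteration log — 8 steps:
  step 1. node 0  ⊔preds={0,1,3}  new={0,1,2,3}  old={}  +wl: 
  step 2. node 1  ⊔preds={0,1,2,3}  new={0,1,2,3}  old={}  +wl: 0
  step 3. node 2  ⊔preds={0,1,2,3}  new={0,1,2,3}  old={0,1,3}  +wl: 1
  step 4. node 3  ⊔preds={0,1,2,3}  new={0,1,2,3}  old={}  +wl: 2
  step 5. node 4  ⊔preds={0,1,2,3}  new={1,2,3}  old={}  +wl: 
  step 6. node 0  ⊔preds={0,1,2,3}  new={0,1,2,3}  stable
  step 7. node 1  ⊔preds={0,1,2,3}  new={0,1,2,3}  stable
  step 8. node 2  ⊔preds={0,1,2,3}  new={0,1,2,3}  stable

Least fixpoint reached:
  node 0: {0,1,2,3}
  node 1: {0,1,2,3}
  node 2: {0,1,2,3}
  node 3: {0,1,2,3}
  node 4: {1,2,3}

no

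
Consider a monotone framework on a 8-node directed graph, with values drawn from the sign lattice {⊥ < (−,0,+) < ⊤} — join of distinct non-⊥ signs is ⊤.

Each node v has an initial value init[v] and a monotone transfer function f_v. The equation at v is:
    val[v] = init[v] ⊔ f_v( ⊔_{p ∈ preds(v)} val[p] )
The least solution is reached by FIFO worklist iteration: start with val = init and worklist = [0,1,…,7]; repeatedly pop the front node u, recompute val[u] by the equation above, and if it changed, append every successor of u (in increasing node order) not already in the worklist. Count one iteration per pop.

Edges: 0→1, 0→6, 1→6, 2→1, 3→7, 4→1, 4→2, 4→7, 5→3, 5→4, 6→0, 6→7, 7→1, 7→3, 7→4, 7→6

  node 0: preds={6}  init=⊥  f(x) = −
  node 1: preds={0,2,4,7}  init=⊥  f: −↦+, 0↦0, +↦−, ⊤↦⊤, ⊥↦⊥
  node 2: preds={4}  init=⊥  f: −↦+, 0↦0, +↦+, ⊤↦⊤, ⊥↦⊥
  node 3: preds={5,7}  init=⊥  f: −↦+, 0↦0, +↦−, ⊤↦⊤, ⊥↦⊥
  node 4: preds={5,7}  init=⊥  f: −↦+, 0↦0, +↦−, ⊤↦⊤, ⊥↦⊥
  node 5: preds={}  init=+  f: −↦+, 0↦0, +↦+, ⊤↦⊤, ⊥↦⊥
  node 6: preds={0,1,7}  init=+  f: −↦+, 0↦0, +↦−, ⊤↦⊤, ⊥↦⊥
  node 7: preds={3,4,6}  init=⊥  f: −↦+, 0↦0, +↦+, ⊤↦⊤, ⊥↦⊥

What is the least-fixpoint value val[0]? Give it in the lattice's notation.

−

Worklist (18 pops):
  #1 pop 0: in=+ → − (was ⊥); enqueue []
  #2 pop 1: in=− → + (was ⊥); enqueue []
  #3 pop 2: in=⊥ → ⊥ (no change)
  #4 pop 3: in=+ → − (was ⊥); enqueue []
  #5 pop 4: in=+ → − (was ⊥); enqueue [1,2]
  #6 pop 5: in=⊥ → + (no change)
  #7 pop 6: in=⊤ → ⊤ (was +); enqueue [0]
  #8 pop 7: in=⊤ → ⊤ (was ⊥); enqueue [3,4,6]
  #9 pop 1: in=⊤ → ⊤ (was +); enqueue []
  #10 pop 2: in=− → + (was ⊥); enqueue [1]
  #11 pop 0: in=⊤ → − (no change)
  #12 pop 3: in=⊤ → ⊤ (was −); enqueue [7]
  #13 pop 4: in=⊤ → ⊤ (was −); enqueue [2]
  #14 pop 6: in=⊤ → ⊤ (no change)
  #15 pop 1: in=⊤ → ⊤ (no change)
  #16 pop 7: in=⊤ → ⊤ (no change)
  #17 pop 2: in=⊤ → ⊤ (was +); enqueue [1]
  #18 pop 1: in=⊤ → ⊤ (no change)

Fixpoint:
  val[0] = −
  val[1] = ⊤
  val[2] = ⊤
  val[3] = ⊤
  val[4] = ⊤
  val[5] = +
  val[6] = ⊤
  val[7] = ⊤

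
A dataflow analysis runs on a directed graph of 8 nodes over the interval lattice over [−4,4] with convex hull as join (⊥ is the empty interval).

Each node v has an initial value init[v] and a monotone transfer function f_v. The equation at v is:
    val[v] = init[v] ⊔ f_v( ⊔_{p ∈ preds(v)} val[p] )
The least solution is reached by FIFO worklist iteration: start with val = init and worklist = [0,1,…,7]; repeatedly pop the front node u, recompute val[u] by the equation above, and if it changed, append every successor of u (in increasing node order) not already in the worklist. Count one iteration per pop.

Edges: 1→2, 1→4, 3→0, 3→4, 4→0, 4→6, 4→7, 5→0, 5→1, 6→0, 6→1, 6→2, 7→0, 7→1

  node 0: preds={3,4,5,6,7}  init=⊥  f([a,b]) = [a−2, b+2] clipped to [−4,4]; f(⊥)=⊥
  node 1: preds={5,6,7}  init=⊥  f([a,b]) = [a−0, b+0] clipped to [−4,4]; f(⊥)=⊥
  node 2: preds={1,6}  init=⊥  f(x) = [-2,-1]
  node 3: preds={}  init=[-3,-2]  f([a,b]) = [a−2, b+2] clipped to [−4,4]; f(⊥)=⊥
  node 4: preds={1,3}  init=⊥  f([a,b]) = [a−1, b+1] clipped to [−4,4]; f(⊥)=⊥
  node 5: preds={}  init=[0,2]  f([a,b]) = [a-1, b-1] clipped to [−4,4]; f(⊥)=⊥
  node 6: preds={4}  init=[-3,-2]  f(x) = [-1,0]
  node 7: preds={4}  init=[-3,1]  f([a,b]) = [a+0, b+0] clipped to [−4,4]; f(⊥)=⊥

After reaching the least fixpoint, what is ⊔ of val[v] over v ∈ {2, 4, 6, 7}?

[-4,4]

Trace (19 dequeues):
  [1] u=0 | in [-3,2] | out [-4,4] | prev ⊥ | push {}
  [2] u=1 | in [-3,2] | out [-3,2] | prev ⊥ | push {}
  [3] u=2 | in [-3,2] | out [-2,-1] | prev ⊥ | push {}
  [4] u=3 | in ⊥ | out [-3,-2] | ==
  [5] u=4 | in [-3,2] | out [-4,3] | prev ⊥ | push {0}
  [6] u=5 | in ⊥ | out [0,2] | ==
  [7] u=6 | in [-4,3] | out [-3,0] | prev [-3,-2] | push {1,2}
  [8] u=7 | in [-4,3] | out [-4,3] | prev [-3,1] | push {}
  [9] u=0 | in [-4,3] | out [-4,4] | ==
  [10] u=1 | in [-4,3] | out [-4,3] | prev [-3,2] | push {4}
  [11] u=2 | in [-4,3] | out [-2,-1] | ==
  [12] u=4 | in [-4,3] | out [-4,4] | prev [-4,3] | push {0,6,7}
  [13] u=0 | in [-4,4] | out [-4,4] | ==
  [14] u=6 | in [-4,4] | out [-3,0] | ==
  [15] u=7 | in [-4,4] | out [-4,4] | prev [-4,3] | push {0,1}
  [16] u=0 | in [-4,4] | out [-4,4] | ==
  [17] u=1 | in [-4,4] | out [-4,4] | prev [-4,3] | push {2,4}
  [18] u=2 | in [-4,4] | out [-2,-1] | ==
  [19] u=4 | in [-4,4] | out [-4,4] | ==

Converged values:
  [0] [-4,4]
  [1] [-4,4]
  [2] [-2,-1]
  [3] [-3,-2]
  [4] [-4,4]
  [5] [0,2]
  [6] [-3,0]
  [7] [-4,4]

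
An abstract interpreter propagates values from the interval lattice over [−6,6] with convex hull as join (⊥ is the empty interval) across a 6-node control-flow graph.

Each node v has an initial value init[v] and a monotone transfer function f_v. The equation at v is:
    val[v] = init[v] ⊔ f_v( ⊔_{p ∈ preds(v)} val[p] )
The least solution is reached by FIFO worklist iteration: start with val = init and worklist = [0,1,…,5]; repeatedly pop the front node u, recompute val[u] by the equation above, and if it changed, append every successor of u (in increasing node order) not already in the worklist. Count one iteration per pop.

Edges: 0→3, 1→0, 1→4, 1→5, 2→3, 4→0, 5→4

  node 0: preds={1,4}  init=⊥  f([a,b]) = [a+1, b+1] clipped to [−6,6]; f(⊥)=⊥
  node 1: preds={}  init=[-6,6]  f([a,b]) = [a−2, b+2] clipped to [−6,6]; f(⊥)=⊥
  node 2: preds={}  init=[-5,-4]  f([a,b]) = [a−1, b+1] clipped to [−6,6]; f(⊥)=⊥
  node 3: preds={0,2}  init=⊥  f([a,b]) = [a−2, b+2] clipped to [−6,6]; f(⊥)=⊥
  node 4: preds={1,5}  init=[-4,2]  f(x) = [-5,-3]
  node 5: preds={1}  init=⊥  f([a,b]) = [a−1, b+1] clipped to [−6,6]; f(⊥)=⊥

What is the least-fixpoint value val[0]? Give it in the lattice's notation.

Trace (8 dequeues):
  [1] u=0 | in [-6,6] | out [-5,6] | prev ⊥ | push {}
  [2] u=1 | in ⊥ | out [-6,6] | ==
  [3] u=2 | in ⊥ | out [-5,-4] | ==
  [4] u=3 | in [-5,6] | out [-6,6] | prev ⊥ | push {}
  [5] u=4 | in [-6,6] | out [-5,2] | prev [-4,2] | push {0}
  [6] u=5 | in [-6,6] | out [-6,6] | prev ⊥ | push {4}
  [7] u=0 | in [-6,6] | out [-5,6] | ==
  [8] u=4 | in [-6,6] | out [-5,2] | ==

Converged values:
  [0] [-5,6]
  [1] [-6,6]
  [2] [-5,-4]
  [3] [-6,6]
  [4] [-5,2]
  [5] [-6,6]

[-5,6]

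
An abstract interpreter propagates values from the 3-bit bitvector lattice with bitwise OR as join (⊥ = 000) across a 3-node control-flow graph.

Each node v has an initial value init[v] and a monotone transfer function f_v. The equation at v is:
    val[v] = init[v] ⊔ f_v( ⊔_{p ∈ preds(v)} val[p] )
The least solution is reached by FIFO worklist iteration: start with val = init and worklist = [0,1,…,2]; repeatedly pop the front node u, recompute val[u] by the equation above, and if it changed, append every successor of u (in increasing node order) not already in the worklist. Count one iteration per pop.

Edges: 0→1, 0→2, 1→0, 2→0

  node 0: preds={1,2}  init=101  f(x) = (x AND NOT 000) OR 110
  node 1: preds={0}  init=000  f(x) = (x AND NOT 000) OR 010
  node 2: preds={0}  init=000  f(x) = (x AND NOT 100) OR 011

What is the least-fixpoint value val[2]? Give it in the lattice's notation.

Iteration log — 4 steps:
  step 1. node 0  ⊔preds=000  new=111  old=101  +wl: 
  step 2. node 1  ⊔preds=111  new=111  old=000  +wl: 0
  step 3. node 2  ⊔preds=111  new=011  old=000  +wl: 
  step 4. node 0  ⊔preds=111  new=111  stable

Least fixpoint reached:
  node 0: 111
  node 1: 111
  node 2: 011

011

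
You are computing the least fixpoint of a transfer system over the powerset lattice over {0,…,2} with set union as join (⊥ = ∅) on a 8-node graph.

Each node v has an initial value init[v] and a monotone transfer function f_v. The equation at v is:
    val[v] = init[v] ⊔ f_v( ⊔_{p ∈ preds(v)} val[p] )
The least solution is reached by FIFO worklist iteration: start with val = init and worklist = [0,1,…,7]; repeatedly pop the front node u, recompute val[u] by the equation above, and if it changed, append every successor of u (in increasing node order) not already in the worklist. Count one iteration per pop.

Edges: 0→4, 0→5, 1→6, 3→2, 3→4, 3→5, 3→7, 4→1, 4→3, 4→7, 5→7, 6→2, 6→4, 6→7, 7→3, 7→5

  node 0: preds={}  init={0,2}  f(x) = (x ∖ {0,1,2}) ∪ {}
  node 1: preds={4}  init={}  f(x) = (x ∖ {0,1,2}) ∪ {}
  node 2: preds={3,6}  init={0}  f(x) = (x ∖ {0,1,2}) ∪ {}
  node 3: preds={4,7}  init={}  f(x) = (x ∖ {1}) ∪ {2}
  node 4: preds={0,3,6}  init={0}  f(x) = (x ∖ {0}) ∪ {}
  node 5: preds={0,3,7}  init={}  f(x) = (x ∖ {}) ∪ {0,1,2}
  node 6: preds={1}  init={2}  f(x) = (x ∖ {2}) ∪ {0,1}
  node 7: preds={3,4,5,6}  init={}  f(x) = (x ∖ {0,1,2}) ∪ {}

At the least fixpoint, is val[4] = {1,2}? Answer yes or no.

no

Iteration log — 15 steps:
  step 1. node 0  ⊔preds={}  new={0,2}  stable
  step 2. node 1  ⊔preds={0}  new={}  stable
  step 3. node 2  ⊔preds={2}  new={0}  stable
  step 4. node 3  ⊔preds={0}  new={0,2}  old={}  +wl: 2
  step 5. node 4  ⊔preds={0,2}  new={0,2}  old={0}  +wl: 1,3
  step 6. node 5  ⊔preds={0,2}  new={0,1,2}  old={}  +wl: 
  step 7. node 6  ⊔preds={}  new={0,1,2}  old={2}  +wl: 4
  step 8. node 7  ⊔preds={0,1,2}  new={}  stable
  step 9. node 2  ⊔preds={0,1,2}  new={0}  stable
  step 10. node 1  ⊔preds={0,2}  new={}  stable
  step 11. node 3  ⊔preds={0,2}  new={0,2}  stable
  step 12. node 4  ⊔preds={0,1,2}  new={0,1,2}  old={0,2}  +wl: 1,3,7
  step 13. node 1  ⊔preds={0,1,2}  new={}  stable
  step 14. node 3  ⊔preds={0,1,2}  new={0,2}  stable
  step 15. node 7  ⊔preds={0,1,2}  new={}  stable

Least fixpoint reached:
  node 0: {0,2}
  node 1: {}
  node 2: {0}
  node 3: {0,2}
  node 4: {0,1,2}
  node 5: {0,1,2}
  node 6: {0,1,2}
  node 7: {}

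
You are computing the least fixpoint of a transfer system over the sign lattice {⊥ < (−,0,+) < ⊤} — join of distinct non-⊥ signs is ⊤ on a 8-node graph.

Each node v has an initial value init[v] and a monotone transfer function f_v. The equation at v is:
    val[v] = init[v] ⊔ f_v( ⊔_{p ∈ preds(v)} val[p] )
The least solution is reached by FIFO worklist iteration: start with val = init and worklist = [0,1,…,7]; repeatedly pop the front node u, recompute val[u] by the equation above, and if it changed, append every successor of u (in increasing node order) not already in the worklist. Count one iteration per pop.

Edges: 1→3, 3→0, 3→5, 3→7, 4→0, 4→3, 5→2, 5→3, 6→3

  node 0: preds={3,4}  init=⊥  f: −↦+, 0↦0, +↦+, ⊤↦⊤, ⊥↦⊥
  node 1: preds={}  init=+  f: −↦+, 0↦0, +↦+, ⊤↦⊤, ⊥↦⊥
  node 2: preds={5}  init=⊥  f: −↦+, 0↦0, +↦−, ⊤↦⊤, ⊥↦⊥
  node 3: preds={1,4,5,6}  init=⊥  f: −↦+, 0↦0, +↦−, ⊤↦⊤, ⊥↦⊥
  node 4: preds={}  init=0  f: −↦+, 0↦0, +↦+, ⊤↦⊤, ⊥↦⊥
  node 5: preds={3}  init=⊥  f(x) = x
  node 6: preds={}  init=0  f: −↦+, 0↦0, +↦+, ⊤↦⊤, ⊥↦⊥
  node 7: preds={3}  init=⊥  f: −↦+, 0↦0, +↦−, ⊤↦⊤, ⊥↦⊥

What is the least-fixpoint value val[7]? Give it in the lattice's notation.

Worklist (11 pops):
  #1 pop 0: in=0 → 0 (was ⊥); enqueue []
  #2 pop 1: in=⊥ → + (no change)
  #3 pop 2: in=⊥ → ⊥ (no change)
  #4 pop 3: in=⊤ → ⊤ (was ⊥); enqueue [0]
  #5 pop 4: in=⊥ → 0 (no change)
  #6 pop 5: in=⊤ → ⊤ (was ⊥); enqueue [2,3]
  #7 pop 6: in=⊥ → 0 (no change)
  #8 pop 7: in=⊤ → ⊤ (was ⊥); enqueue []
  #9 pop 0: in=⊤ → ⊤ (was 0); enqueue []
  #10 pop 2: in=⊤ → ⊤ (was ⊥); enqueue []
  #11 pop 3: in=⊤ → ⊤ (no change)

Fixpoint:
  val[0] = ⊤
  val[1] = +
  val[2] = ⊤
  val[3] = ⊤
  val[4] = 0
  val[5] = ⊤
  val[6] = 0
  val[7] = ⊤

⊤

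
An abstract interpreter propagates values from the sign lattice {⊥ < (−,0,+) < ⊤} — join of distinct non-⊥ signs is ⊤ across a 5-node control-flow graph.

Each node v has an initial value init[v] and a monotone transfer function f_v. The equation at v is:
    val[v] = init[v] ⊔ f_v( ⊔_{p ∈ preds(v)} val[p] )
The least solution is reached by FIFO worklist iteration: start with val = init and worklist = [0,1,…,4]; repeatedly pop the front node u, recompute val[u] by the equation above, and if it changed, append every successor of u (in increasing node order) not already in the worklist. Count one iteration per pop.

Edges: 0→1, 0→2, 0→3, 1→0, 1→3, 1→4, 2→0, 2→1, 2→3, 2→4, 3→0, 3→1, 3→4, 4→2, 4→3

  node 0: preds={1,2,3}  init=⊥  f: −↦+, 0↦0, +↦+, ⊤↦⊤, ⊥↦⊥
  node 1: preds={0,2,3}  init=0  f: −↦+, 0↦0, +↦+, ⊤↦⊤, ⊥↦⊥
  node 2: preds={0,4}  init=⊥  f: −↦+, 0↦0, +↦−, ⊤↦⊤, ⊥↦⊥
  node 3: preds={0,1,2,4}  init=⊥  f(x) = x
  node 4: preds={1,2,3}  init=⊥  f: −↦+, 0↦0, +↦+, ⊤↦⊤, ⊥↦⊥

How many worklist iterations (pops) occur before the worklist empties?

Iteration log — 9 steps:
  step 1. node 0  ⊔preds=0  new=0  old=⊥  +wl: 
  step 2. node 1  ⊔preds=0  new=0  stable
  step 3. node 2  ⊔preds=0  new=0  old=⊥  +wl: 0,1
  step 4. node 3  ⊔preds=0  new=0  old=⊥  +wl: 
  step 5. node 4  ⊔preds=0  new=0  old=⊥  +wl: 2,3
  step 6. node 0  ⊔preds=0  new=0  stable
  step 7. node 1  ⊔preds=0  new=0  stable
  step 8. node 2  ⊔preds=0  new=0  stable
  step 9. node 3  ⊔preds=0  new=0  stable

Least fixpoint reached:
  node 0: 0
  node 1: 0
  node 2: 0
  node 3: 0
  node 4: 0

9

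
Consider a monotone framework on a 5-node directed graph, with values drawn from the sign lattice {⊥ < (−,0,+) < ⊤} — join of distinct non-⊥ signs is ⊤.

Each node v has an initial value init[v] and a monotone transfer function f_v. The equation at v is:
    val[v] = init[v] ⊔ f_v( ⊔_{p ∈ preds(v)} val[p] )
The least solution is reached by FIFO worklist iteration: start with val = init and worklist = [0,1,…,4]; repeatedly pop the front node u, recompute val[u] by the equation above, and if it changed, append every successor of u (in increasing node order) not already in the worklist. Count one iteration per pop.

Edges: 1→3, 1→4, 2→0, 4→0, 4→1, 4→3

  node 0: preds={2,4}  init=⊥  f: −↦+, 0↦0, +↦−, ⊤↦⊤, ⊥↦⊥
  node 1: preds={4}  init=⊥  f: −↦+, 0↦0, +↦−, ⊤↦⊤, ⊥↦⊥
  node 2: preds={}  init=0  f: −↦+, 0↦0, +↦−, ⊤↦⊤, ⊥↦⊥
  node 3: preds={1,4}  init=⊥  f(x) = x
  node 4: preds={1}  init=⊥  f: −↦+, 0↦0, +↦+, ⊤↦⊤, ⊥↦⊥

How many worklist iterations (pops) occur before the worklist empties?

Worklist (5 pops):
  #1 pop 0: in=0 → 0 (was ⊥); enqueue []
  #2 pop 1: in=⊥ → ⊥ (no change)
  #3 pop 2: in=⊥ → 0 (no change)
  #4 pop 3: in=⊥ → ⊥ (no change)
  #5 pop 4: in=⊥ → ⊥ (no change)

Fixpoint:
  val[0] = 0
  val[1] = ⊥
  val[2] = 0
  val[3] = ⊥
  val[4] = ⊥

5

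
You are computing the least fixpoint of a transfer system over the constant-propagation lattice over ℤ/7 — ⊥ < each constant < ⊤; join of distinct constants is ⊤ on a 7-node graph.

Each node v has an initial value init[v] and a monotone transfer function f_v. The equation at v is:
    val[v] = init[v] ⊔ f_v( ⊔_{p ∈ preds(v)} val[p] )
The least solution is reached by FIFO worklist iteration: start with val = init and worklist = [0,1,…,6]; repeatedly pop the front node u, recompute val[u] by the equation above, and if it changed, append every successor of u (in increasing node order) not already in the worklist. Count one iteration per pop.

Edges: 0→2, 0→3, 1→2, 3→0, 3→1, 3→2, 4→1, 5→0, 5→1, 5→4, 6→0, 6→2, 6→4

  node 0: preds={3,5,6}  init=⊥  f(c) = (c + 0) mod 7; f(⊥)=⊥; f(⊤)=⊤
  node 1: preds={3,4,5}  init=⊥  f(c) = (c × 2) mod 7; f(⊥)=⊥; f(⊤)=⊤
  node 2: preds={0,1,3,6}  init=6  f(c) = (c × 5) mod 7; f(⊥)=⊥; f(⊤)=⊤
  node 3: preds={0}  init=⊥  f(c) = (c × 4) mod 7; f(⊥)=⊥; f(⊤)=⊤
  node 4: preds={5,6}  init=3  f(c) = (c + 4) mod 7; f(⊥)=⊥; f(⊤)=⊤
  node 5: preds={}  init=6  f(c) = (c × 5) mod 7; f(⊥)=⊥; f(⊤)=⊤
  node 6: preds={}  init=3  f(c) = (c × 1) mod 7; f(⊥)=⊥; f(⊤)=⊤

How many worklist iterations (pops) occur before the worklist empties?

Iteration log — 10 steps:
  step 1. node 0  ⊔preds=⊤  new=⊤  old=⊥  +wl: 
  step 2. node 1  ⊔preds=⊤  new=⊤  old=⊥  +wl: 
  step 3. node 2  ⊔preds=⊤  new=⊤  old=6  +wl: 
  step 4. node 3  ⊔preds=⊤  new=⊤  old=⊥  +wl: 0,1,2
  step 5. node 4  ⊔preds=⊤  new=⊤  old=3  +wl: 
  step 6. node 5  ⊔preds=⊥  new=6  stable
  step 7. node 6  ⊔preds=⊥  new=3  stable
  step 8. node 0  ⊔preds=⊤  new=⊤  stable
  step 9. node 1  ⊔preds=⊤  new=⊤  stable
  step 10. node 2  ⊔preds=⊤  new=⊤  stable

Least fixpoint reached:
  node 0: ⊤
  node 1: ⊤
  node 2: ⊤
  node 3: ⊤
  node 4: ⊤
  node 5: 6
  node 6: 3

10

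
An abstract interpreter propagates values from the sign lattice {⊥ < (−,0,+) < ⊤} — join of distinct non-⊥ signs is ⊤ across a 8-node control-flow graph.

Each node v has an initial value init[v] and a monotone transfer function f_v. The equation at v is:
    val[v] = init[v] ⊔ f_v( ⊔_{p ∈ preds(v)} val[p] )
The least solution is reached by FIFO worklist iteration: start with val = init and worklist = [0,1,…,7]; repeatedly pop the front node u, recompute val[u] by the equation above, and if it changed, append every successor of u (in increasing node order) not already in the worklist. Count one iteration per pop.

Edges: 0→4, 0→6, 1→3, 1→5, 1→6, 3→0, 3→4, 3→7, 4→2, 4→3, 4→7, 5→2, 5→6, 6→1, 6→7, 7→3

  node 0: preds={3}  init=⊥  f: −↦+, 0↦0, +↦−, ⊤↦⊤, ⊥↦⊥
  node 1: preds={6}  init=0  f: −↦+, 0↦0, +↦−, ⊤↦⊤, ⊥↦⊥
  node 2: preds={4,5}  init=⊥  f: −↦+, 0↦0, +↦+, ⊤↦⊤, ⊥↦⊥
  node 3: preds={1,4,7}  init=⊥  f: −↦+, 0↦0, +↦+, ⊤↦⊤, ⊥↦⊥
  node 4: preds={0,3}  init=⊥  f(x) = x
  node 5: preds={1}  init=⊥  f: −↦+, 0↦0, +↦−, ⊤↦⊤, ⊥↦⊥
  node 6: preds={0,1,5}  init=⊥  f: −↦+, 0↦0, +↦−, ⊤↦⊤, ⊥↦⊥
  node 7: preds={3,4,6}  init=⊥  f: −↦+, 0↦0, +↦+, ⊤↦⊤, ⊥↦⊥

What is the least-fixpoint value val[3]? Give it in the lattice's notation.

0

Iteration log — 14 steps:
  step 1. node 0  ⊔preds=⊥  new=⊥  stable
  step 2. node 1  ⊔preds=⊥  new=0  stable
  step 3. node 2  ⊔preds=⊥  new=⊥  stable
  step 4. node 3  ⊔preds=0  new=0  old=⊥  +wl: 0
  step 5. node 4  ⊔preds=0  new=0  old=⊥  +wl: 2,3
  step 6. node 5  ⊔preds=0  new=0  old=⊥  +wl: 
  step 7. node 6  ⊔preds=0  new=0  old=⊥  +wl: 1
  step 8. node 7  ⊔preds=0  new=0  old=⊥  +wl: 
  step 9. node 0  ⊔preds=0  new=0  old=⊥  +wl: 4,6
  step 10. node 2  ⊔preds=0  new=0  old=⊥  +wl: 
  step 11. node 3  ⊔preds=0  new=0  stable
  step 12. node 1  ⊔preds=0  new=0  stable
  step 13. node 4  ⊔preds=0  new=0  stable
  step 14. node 6  ⊔preds=0  new=0  stable

Least fixpoint reached:
  node 0: 0
  node 1: 0
  node 2: 0
  node 3: 0
  node 4: 0
  node 5: 0
  node 6: 0
  node 7: 0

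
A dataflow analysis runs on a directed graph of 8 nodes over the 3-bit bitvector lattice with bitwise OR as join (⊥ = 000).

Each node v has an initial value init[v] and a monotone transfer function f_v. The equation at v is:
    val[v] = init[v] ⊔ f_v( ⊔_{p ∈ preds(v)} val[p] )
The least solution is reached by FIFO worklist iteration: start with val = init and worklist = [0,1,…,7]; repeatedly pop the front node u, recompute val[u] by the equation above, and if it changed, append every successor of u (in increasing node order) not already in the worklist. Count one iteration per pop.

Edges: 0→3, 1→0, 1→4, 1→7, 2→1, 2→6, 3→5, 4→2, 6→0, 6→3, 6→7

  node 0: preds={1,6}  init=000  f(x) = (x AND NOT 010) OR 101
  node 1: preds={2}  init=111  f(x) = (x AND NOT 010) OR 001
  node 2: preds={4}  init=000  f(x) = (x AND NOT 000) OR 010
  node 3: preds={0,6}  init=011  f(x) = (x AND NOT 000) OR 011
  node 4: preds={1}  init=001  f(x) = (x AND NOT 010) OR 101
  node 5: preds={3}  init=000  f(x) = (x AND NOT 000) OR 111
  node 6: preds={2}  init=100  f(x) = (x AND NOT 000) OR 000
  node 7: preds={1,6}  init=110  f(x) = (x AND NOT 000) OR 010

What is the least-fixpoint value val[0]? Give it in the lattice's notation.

Worklist (14 pops):
  #1 pop 0: in=111 → 101 (was 000); enqueue []
  #2 pop 1: in=000 → 111 (no change)
  #3 pop 2: in=001 → 011 (was 000); enqueue [1]
  #4 pop 3: in=101 → 111 (was 011); enqueue []
  #5 pop 4: in=111 → 101 (was 001); enqueue [2]
  #6 pop 5: in=111 → 111 (was 000); enqueue []
  #7 pop 6: in=011 → 111 (was 100); enqueue [0,3]
  #8 pop 7: in=111 → 111 (was 110); enqueue []
  #9 pop 1: in=011 → 111 (no change)
  #10 pop 2: in=101 → 111 (was 011); enqueue [1,6]
  #11 pop 0: in=111 → 101 (no change)
  #12 pop 3: in=111 → 111 (no change)
  #13 pop 1: in=111 → 111 (no change)
  #14 pop 6: in=111 → 111 (no change)

Fixpoint:
  val[0] = 101
  val[1] = 111
  val[2] = 111
  val[3] = 111
  val[4] = 101
  val[5] = 111
  val[6] = 111
  val[7] = 111

101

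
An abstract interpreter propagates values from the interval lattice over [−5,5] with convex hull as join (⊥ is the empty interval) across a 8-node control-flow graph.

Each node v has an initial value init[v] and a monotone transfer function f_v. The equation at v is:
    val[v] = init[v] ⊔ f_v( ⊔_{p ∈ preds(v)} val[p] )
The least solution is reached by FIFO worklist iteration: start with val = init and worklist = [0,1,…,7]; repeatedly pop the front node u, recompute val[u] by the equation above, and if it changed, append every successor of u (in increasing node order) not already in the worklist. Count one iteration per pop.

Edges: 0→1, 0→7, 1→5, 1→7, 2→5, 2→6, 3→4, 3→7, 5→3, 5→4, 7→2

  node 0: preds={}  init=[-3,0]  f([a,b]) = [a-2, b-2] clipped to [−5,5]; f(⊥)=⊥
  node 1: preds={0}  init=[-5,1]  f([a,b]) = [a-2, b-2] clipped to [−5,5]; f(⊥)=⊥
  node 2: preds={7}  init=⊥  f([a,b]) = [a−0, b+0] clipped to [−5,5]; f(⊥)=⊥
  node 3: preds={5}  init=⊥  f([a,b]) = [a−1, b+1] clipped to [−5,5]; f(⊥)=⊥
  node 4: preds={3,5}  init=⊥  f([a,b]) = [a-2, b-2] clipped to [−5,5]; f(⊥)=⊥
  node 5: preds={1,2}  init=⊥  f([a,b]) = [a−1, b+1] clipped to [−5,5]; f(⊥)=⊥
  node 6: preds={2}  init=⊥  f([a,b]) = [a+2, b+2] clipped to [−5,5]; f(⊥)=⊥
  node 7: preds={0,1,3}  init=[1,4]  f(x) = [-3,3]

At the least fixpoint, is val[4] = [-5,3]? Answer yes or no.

Iteration log — 14 steps:
  step 1. node 0  ⊔preds=⊥  new=[-3,0]  stable
  step 2. node 1  ⊔preds=[-3,0]  new=[-5,1]  stable
  step 3. node 2  ⊔preds=[1,4]  new=[1,4]  old=⊥  +wl: 
  step 4. node 3  ⊔preds=⊥  new=⊥  stable
  step 5. node 4  ⊔preds=⊥  new=⊥  stable
  step 6. node 5  ⊔preds=[-5,4]  new=[-5,5]  old=⊥  +wl: 3,4
  step 7. node 6  ⊔preds=[1,4]  new=[3,5]  old=⊥  +wl: 
  step 8. node 7  ⊔preds=[-5,1]  new=[-3,4]  old=[1,4]  +wl: 2
  step 9. node 3  ⊔preds=[-5,5]  new=[-5,5]  old=⊥  +wl: 7
  step 10. node 4  ⊔preds=[-5,5]  new=[-5,3]  old=⊥  +wl: 
  step 11. node 2  ⊔preds=[-3,4]  new=[-3,4]  old=[1,4]  +wl: 5,6
  step 12. node 7  ⊔preds=[-5,5]  new=[-3,4]  stable
  step 13. node 5  ⊔preds=[-5,4]  new=[-5,5]  stable
  step 14. node 6  ⊔preds=[-3,4]  new=[-1,5]  old=[3,5]  +wl: 

Least fixpoint reached:
  node 0: [-3,0]
  node 1: [-5,1]
  node 2: [-3,4]
  node 3: [-5,5]
  node 4: [-5,3]
  node 5: [-5,5]
  node 6: [-1,5]
  node 7: [-3,4]

yes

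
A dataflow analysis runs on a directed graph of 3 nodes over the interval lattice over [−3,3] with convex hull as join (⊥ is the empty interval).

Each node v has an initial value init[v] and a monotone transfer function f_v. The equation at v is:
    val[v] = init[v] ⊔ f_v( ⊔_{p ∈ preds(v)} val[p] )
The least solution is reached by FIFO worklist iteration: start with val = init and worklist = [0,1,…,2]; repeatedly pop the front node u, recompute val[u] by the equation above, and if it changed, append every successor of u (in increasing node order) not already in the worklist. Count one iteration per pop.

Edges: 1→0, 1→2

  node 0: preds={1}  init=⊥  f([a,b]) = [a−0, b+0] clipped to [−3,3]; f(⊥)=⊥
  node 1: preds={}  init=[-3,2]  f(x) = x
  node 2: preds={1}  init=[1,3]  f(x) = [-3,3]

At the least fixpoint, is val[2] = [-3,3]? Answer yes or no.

yes

Trace (3 dequeues):
  [1] u=0 | in [-3,2] | out [-3,2] | prev ⊥ | push {}
  [2] u=1 | in ⊥ | out [-3,2] | ==
  [3] u=2 | in [-3,2] | out [-3,3] | prev [1,3] | push {}

Converged values:
  [0] [-3,2]
  [1] [-3,2]
  [2] [-3,3]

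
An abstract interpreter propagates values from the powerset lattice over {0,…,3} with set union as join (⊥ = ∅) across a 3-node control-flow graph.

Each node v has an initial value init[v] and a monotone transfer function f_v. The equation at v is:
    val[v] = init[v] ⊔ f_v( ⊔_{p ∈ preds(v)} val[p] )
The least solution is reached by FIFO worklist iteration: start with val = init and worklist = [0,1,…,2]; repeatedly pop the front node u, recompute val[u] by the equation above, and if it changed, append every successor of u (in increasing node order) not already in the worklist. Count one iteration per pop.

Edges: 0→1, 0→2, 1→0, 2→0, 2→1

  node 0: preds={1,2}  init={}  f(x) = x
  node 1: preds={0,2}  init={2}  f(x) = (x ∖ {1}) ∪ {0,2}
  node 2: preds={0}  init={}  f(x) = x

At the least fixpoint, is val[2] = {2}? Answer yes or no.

no

Trace (8 dequeues):
  [1] u=0 | in {2} | out {2} | prev {} | push {}
  [2] u=1 | in {2} | out {0,2} | prev {2} | push {0}
  [3] u=2 | in {2} | out {2} | prev {} | push {1}
  [4] u=0 | in {0,2} | out {0,2} | prev {2} | push {2}
  [5] u=1 | in {0,2} | out {0,2} | ==
  [6] u=2 | in {0,2} | out {0,2} | prev {2} | push {0,1}
  [7] u=0 | in {0,2} | out {0,2} | ==
  [8] u=1 | in {0,2} | out {0,2} | ==

Converged values:
  [0] {0,2}
  [1] {0,2}
  [2] {0,2}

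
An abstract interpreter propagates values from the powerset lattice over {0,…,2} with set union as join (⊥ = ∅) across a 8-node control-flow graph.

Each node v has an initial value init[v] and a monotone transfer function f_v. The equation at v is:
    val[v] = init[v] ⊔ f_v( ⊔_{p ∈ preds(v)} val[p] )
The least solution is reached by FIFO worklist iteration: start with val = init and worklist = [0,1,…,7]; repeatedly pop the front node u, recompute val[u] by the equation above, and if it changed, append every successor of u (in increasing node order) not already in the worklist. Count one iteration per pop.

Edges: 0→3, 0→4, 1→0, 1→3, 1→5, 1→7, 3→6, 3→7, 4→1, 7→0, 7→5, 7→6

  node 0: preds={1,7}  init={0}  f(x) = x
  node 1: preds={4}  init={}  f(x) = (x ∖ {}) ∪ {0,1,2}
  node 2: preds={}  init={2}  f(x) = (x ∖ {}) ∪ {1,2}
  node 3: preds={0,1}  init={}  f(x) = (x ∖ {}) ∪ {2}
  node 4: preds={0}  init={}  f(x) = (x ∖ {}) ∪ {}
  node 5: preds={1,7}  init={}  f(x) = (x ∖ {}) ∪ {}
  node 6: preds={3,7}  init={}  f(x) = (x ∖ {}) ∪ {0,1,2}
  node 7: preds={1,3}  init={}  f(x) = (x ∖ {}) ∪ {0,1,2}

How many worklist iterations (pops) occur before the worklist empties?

15

Worklist (15 pops):
  #1 pop 0: in={} → {0} (no change)
  #2 pop 1: in={} → {0,1,2} (was {}); enqueue [0]
  #3 pop 2: in={} → {1,2} (was {2}); enqueue []
  #4 pop 3: in={0,1,2} → {0,1,2} (was {}); enqueue []
  #5 pop 4: in={0} → {0} (was {}); enqueue [1]
  #6 pop 5: in={0,1,2} → {0,1,2} (was {}); enqueue []
  #7 pop 6: in={0,1,2} → {0,1,2} (was {}); enqueue []
  #8 pop 7: in={0,1,2} → {0,1,2} (was {}); enqueue [5,6]
  #9 pop 0: in={0,1,2} → {0,1,2} (was {0}); enqueue [3,4]
  #10 pop 1: in={0} → {0,1,2} (no change)
  #11 pop 5: in={0,1,2} → {0,1,2} (no change)
  #12 pop 6: in={0,1,2} → {0,1,2} (no change)
  #13 pop 3: in={0,1,2} → {0,1,2} (no change)
  #14 pop 4: in={0,1,2} → {0,1,2} (was {0}); enqueue [1]
  #15 pop 1: in={0,1,2} → {0,1,2} (no change)

Fixpoint:
  val[0] = {0,1,2}
  val[1] = {0,1,2}
  val[2] = {1,2}
  val[3] = {0,1,2}
  val[4] = {0,1,2}
  val[5] = {0,1,2}
  val[6] = {0,1,2}
  val[7] = {0,1,2}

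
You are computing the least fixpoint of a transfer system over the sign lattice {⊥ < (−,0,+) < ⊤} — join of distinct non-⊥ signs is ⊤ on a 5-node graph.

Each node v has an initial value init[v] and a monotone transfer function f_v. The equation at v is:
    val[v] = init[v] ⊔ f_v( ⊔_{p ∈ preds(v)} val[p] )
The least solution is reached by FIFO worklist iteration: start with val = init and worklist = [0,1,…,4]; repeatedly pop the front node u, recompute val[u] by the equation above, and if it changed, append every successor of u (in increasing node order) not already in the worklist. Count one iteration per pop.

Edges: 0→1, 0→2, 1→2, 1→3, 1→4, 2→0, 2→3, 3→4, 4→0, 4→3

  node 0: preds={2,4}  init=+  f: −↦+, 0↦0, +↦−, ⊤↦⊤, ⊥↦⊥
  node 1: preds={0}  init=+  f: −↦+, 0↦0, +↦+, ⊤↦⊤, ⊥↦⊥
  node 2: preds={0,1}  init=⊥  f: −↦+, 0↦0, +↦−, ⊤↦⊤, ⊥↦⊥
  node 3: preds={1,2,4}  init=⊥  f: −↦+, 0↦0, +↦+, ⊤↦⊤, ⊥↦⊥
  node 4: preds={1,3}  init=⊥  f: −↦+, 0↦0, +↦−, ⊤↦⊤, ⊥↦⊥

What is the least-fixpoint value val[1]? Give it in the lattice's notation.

Iteration log — 12 steps:
  step 1. node 0  ⊔preds=⊥  new=+  stable
  step 2. node 1  ⊔preds=+  new=+  stable
  step 3. node 2  ⊔preds=+  new=−  old=⊥  +wl: 0
  step 4. node 3  ⊔preds=⊤  new=⊤  old=⊥  +wl: 
  step 5. node 4  ⊔preds=⊤  new=⊤  old=⊥  +wl: 3
  step 6. node 0  ⊔preds=⊤  new=⊤  old=+  +wl: 1,2
  step 7. node 3  ⊔preds=⊤  new=⊤  stable
  step 8. node 1  ⊔preds=⊤  new=⊤  old=+  +wl: 3,4
  step 9. node 2  ⊔preds=⊤  new=⊤  old=−  +wl: 0
  step 10. node 3  ⊔preds=⊤  new=⊤  stable
  step 11. node 4  ⊔preds=⊤  new=⊤  stable
  step 12. node 0  ⊔preds=⊤  new=⊤  stable

Least fixpoint reached:
  node 0: ⊤
  node 1: ⊤
  node 2: ⊤
  node 3: ⊤
  node 4: ⊤

⊤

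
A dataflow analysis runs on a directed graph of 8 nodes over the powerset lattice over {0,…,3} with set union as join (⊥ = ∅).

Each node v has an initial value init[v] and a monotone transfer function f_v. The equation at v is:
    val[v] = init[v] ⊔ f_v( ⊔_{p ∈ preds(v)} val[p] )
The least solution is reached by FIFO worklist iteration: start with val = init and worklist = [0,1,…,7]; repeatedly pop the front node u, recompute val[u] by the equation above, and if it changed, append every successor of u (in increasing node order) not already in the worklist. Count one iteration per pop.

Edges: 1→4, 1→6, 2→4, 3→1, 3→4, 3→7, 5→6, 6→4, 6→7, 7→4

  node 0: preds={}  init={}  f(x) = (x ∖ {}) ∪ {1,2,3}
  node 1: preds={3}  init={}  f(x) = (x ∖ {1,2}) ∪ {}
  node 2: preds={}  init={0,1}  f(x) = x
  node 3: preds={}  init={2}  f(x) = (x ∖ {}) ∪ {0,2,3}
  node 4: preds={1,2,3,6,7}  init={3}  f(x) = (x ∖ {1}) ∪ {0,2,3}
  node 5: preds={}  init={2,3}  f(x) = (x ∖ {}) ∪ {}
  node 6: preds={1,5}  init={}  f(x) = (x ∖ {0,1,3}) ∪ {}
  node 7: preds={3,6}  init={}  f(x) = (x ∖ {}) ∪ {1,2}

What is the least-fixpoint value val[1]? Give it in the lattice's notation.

Worklist (11 pops):
  #1 pop 0: in={} → {1,2,3} (was {}); enqueue []
  #2 pop 1: in={2} → {} (no change)
  #3 pop 2: in={} → {0,1} (no change)
  #4 pop 3: in={} → {0,2,3} (was {2}); enqueue [1]
  #5 pop 4: in={0,1,2,3} → {0,2,3} (was {3}); enqueue []
  #6 pop 5: in={} → {2,3} (no change)
  #7 pop 6: in={2,3} → {2} (was {}); enqueue [4]
  #8 pop 7: in={0,2,3} → {0,1,2,3} (was {}); enqueue []
  #9 pop 1: in={0,2,3} → {0,3} (was {}); enqueue [6]
  #10 pop 4: in={0,1,2,3} → {0,2,3} (no change)
  #11 pop 6: in={0,2,3} → {2} (no change)

Fixpoint:
  val[0] = {1,2,3}
  val[1] = {0,3}
  val[2] = {0,1}
  val[3] = {0,2,3}
  val[4] = {0,2,3}
  val[5] = {2,3}
  val[6] = {2}
  val[7] = {0,1,2,3}

{0,3}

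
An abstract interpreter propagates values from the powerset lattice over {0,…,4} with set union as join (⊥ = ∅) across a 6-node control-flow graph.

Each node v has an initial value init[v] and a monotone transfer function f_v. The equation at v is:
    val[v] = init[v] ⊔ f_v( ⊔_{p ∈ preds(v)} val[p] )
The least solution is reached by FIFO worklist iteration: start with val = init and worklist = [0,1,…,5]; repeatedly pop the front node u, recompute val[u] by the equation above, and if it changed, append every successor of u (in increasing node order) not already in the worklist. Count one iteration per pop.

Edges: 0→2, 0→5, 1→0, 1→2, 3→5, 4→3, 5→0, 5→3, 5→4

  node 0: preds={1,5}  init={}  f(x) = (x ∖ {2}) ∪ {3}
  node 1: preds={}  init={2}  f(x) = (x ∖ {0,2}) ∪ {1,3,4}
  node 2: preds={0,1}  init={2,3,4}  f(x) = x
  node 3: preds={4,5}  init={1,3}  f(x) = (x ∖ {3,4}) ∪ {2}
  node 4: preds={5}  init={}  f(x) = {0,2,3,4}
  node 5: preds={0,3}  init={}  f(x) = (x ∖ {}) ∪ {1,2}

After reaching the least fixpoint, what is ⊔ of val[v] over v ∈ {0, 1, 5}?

Iteration log — 16 steps:
  step 1. node 0  ⊔preds={2}  new={3}  old={}  +wl: 
  step 2. node 1  ⊔preds={}  new={1,2,3,4}  old={2}  +wl: 0
  step 3. node 2  ⊔preds={1,2,3,4}  new={1,2,3,4}  old={2,3,4}  +wl: 
  step 4. node 3  ⊔preds={}  new={1,2,3}  old={1,3}  +wl: 
  step 5. node 4  ⊔preds={}  new={0,2,3,4}  old={}  +wl: 3
  step 6. node 5  ⊔preds={1,2,3}  new={1,2,3}  old={}  +wl: 4
  step 7. node 0  ⊔preds={1,2,3,4}  new={1,3,4}  old={3}  +wl: 2,5
  step 8. node 3  ⊔preds={0,1,2,3,4}  new={0,1,2,3}  old={1,2,3}  +wl: 
  step 9. node 4  ⊔preds={1,2,3}  new={0,2,3,4}  stable
  step 10. node 2  ⊔preds={1,2,3,4}  new={1,2,3,4}  stable
  step 11. node 5  ⊔preds={0,1,2,3,4}  new={0,1,2,3,4}  old={1,2,3}  +wl: 0,3,4
  step 12. node 0  ⊔preds={0,1,2,3,4}  new={0,1,3,4}  old={1,3,4}  +wl: 2,5
  step 13. node 3  ⊔preds={0,1,2,3,4}  new={0,1,2,3}  stable
  step 14. node 4  ⊔preds={0,1,2,3,4}  new={0,2,3,4}  stable
  step 15. node 2  ⊔preds={0,1,2,3,4}  new={0,1,2,3,4}  old={1,2,3,4}  +wl: 
  step 16. node 5  ⊔preds={0,1,2,3,4}  new={0,1,2,3,4}  stable

Least fixpoint reached:
  node 0: {0,1,3,4}
  node 1: {1,2,3,4}
  node 2: {0,1,2,3,4}
  node 3: {0,1,2,3}
  node 4: {0,2,3,4}
  node 5: {0,1,2,3,4}

{0,1,2,3,4}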